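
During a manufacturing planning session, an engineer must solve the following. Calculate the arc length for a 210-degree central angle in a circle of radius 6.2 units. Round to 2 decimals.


Shape: circular arc
Radius r = 6.2 units, Angle = 210 degrees
Formula: L = (angle/360) * 2 * pi * r
2 * pi * r = 12.4 * pi
L = (210/360) * 12.4 * pi
L = 7.233333 * pi
L = 22.72
22.72 units


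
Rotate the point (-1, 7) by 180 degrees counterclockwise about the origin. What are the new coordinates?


Transformation: rotation about the origin
Original point: (-1, 7)
Rule for 180 deg: (x, y) -> (-x, -y)
Apply: (-1, 7) -> (1, -7)
(1, -7)


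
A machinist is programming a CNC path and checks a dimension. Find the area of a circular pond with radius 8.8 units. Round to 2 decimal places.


Shape: circle
Radius r = 8.8 units
Formula: A = pi * r^2
r^2 = 8.8^2 = 77.44
A = pi * 77.44
A = 243.28
243.28 units^2


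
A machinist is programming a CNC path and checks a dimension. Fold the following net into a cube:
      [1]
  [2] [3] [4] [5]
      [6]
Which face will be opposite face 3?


Net: cross layout. Take square 3 as the base (bottom).
Fold the four squares in the horizontal row up around 3: 2 -> left, 4 -> right, 5 wraps to the top.
Fold 1 and 6 up from 3: 1 -> back, 6 -> front.
Opposite pairs are therefore: (1, 6), (2, 4), (3, 5).
Face 3 is opposite face 5.
face 5


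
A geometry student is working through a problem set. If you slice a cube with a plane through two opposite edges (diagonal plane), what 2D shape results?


Solid: cube
Cutting plane: through two opposite edges (diagonal plane)
Visualize the intersection of the plane with the solid's surface.
The boundary of the cut region is a rectangle.
rectangle


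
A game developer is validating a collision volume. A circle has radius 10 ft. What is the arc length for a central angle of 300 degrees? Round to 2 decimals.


Shape: circular arc
Radius r = 10 ft, Angle = 300 degrees
Formula: L = (angle/360) * 2 * pi * r
2 * pi * r = 20 * pi
L = (300/360) * 20 * pi
L = 16.666667 * pi
L = 52.36
52.36 ft


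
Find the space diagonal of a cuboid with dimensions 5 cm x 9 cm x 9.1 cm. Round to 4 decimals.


Shape: rectangular box (space diagonal)
l = 5 cm, w = 9 cm, h = 9.1 cm
Visualize: the diagonal of the base, then a right triangle with that diagonal and the height.
Formula: d = sqrt(l^2 + w^2 + h^2)
l^2 + w^2 + h^2 = 25 + 81 + 82.81 = 188.81
d = sqrt(188.81)
d = 13.7408
13.7408 cm


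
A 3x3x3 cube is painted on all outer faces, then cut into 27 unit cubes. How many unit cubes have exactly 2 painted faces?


Large cube: 3 x 3 x 3, cut into unit cubes.
n = 3, so n - 2 = 1
Cubes with 2 painted faces lie along the edges, excluding corners.
A cube has 12 edges; each contributes (n - 2) = 1 such cubes.
Count = 12 * 1 = 12
12 unit cubes


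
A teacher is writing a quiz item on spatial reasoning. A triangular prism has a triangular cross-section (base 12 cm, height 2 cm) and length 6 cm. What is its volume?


Shape: triangular prism
Triangle base = 12 cm, triangle height = 2 cm, prism length L = 6 cm
Formula: V = (1/2 * b * h_tri) * L
Cross-section area = 0.5 * 12 * 2 = 12
V = 12 * 6
V = 72
72 cm^3


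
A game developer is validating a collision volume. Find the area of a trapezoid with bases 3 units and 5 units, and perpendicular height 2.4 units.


Shape: trapezoid
Parallel sides a = 3 units, b = 5 units; Height h = 2.4 units
Formula: A = (a + b) * h / 2
a + b = 3 + 5 = 8
A = 8 * 2.4 / 2
A = 19.2 / 2
A = 9.6
9.6 units^2


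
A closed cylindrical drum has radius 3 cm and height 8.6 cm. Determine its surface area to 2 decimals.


Shape: closed cylinder
Radius r = 3 cm, Height h = 8.6 cm
Formula: SA = 2*pi*r^2 + 2*pi*r*h = 2*pi*r*(r + h)
r + h = 11.6
2 * r * (r + h) = 2 * 3 * 11.6 = 69.6
SA = 69.6 * pi
SA = 218.65
218.65 cm^2


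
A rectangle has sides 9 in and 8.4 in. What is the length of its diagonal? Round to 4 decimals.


Shape: rectangle (diagonal via Pythagoras)
Sides: 9 in and 8.4 in
Formula: d = sqrt(l^2 + w^2)
l^2 = 81, w^2 = 70.56
l^2 + w^2 = 151.56
d = sqrt(151.56)
d = 12.311
12.311 in


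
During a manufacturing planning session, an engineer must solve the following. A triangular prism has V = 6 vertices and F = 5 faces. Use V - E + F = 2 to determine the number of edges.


Polyhedron: triangular prism
Euler's formula for convex polyhedra: V - E + F = 2
Given: V = 6 vertices and F = 5 faces
Solve for E:
E = V + F - 2 = 6 + 5 - 2 = 9
9 edges


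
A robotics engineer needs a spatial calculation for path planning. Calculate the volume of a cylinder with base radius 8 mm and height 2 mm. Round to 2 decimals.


Shape: cylinder
Radius r = 8 mm, Height h = 2 mm
Formula: V = pi * r^2 * h
r^2 = 64
V = pi * 64 * 2
V = 128 * pi
V = 402.12
402.12 mm^3


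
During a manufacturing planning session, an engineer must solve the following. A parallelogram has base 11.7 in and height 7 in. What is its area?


Shape: parallelogram
Base b = 11.7 in, Height h = 7 in
Formula: A = b * h
A = 11.7 * 7
A = 81.9
81.9 in^2


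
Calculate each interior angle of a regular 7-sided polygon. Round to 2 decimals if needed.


Shape: regular heptagon (7 sides)
Formula: interior angle = (n - 2) * 180 / n
(n - 2) = 5
(n - 2) * 180 = 900
angle = 900 / 7
angle = 128.57
128.57 degrees


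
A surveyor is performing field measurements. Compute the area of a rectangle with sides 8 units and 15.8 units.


Shape: rectangle
Length l = 8 units, Width w = 15.8 units
Formula: A = l * w
A = 8 * 15.8
A = 126.4
126.4 units^2


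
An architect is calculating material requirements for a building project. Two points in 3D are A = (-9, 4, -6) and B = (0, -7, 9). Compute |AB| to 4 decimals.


3D distance between two points
P1 = (-9, 4, -6), P2 = (0, -7, 9)
Formula: d = sqrt((x2-x1)^2 + (y2-y1)^2 + (z2-z1)^2)
dx = 0 - -9 = 9
dy = -7 - 4 = -11
dz = 9 - -6 = 15
dx^2 + dy^2 + dz^2 = 81 + 121 + 225 = 427
d = sqrt(427)
d = 20.664
20.664 units


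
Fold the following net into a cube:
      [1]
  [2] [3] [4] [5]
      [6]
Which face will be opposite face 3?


Net: cross layout. Take square 3 as the base (bottom).
Fold the four squares in the horizontal row up around 3: 2 -> left, 4 -> right, 5 wraps to the top.
Fold 1 and 6 up from 3: 1 -> back, 6 -> front.
Opposite pairs are therefore: (1, 6), (2, 4), (3, 5).
Face 3 is opposite face 5.
face 5


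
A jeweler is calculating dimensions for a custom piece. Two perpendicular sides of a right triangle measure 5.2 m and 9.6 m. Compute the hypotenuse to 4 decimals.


Shape: right triangle
Legs a = 5.2 m, b = 9.6 m
Formula: c = sqrt(a^2 + b^2)
a^2 = 27.04, b^2 = 92.16
a^2 + b^2 = 119.2
c = sqrt(119.2)
c = 10.9179
10.9179 m


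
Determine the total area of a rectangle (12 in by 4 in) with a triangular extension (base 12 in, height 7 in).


Composite shape: rectangle + triangle
Rectangle area = 12 * 4 = 48
Triangle area = 0.5 * 12 * 7 = 42
Total = 48 + 42
Total = 90
90 in^2


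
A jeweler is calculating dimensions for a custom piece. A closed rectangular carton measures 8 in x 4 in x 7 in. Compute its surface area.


Shape: rectangular prism
l = 8 in, w = 4 in, h = 7 in
Formula: SA = 2(lw + lh + wh)
lw = 32, lh = 56, wh = 28
lw + lh + wh = 116
SA = 2 * 116
SA = 232
232 in^2


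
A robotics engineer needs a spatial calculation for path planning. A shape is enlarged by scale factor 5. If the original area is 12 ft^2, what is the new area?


Linear scale factor k = 5
Original area = 12 ft^2
Rule: under a linear scaling by k, areas scale by k^2.
k^2 = 5^2 = 25
New area = 12 * 25
New area = 300
300 ft^2


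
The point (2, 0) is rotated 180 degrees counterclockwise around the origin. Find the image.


Transformation: rotation about the origin
Original point: (2, 0)
Rule for 180 deg: (x, y) -> (-x, -y)
Apply: (2, 0) -> (-2, 0)
(-2, 0)


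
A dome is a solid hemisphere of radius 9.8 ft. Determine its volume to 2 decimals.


Shape: hemisphere (half of a sphere)
Radius r = 9.8 ft
Formula: V = (1/2) * (4/3) * pi * r^3 = (2/3) * pi * r^3
r^3 = 941.192
(2/3) * 941.192 = 627.461333
V = 627.461333 * pi
V = 1971.23
1971.23 ft^3


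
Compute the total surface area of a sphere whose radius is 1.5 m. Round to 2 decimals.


Shape: sphere
Radius r = 1.5 m
Formula: SA = 4 * pi * r^2
r^2 = 2.25
SA = 4 * pi * 2.25
SA = 9 * pi
SA = 28.27
28.27 m^2


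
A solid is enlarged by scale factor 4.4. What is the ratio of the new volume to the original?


Linear scale factor k = 4.4
Rule: under a linear scaling by k, volumes scale by k^3.
k^3 = 4.4 * 4.4 * 4.4
k^3 = 19.36 * 4.4
k^3 = 85.184
Volume scales by a factor of 85.184.
85.184 (dimensionless)


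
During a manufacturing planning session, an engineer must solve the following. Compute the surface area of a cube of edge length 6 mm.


Shape: cube
Side s = 6 mm
A cube has 6 square faces.
Formula: SA = 6 * s^2
s^2 = 36
SA = 6 * 36
SA = 216
216 mm^2


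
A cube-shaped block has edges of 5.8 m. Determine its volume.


Shape: cube
Side s = 5.8 m
Formula: V = s^3
V = 5.8 * 5.8 * 5.8
V = 33.64 * 5.8
V = 195.112
195.112 m^3


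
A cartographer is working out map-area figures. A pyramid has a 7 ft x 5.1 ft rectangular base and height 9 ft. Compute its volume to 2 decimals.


Shape: rectangular pyramid
Base: 7 ft x 5.1 ft, Height h = 9 ft
Formula: V = (1/3) * base_area * h
base_area = 7 * 5.1 = 35.7
base_area * h = 35.7 * 9 = 321.3
V = 321.3 / 3
V = 107.1
107.1 ft^3


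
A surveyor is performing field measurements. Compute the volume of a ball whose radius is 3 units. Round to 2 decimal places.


Shape: sphere
Radius r = 3 units
Formula: V = (4/3) * pi * r^3
r^3 = 27
(4/3) * 27 = 36
V = 36 * pi
V = 113.1
113.1 units^3


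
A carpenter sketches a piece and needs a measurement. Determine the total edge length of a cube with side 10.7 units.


Shape: cube
Side s = 10.7 units
A cube has 12 edges, all equal.
Formula: total edge length = 12 * s
Total = 12 * 10.7
Total = 128.4
128.4 units


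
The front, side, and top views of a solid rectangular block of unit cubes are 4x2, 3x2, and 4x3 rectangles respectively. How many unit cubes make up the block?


Orthographic views of a solid rectangular block:
Front view 4 x 2 -> length = 4, height = 2
Side view 3 x 2 -> width = 3, height = 2 (consistent)
Top view 4 x 3 -> confirms length = 4, width = 3
The block is 4 x 3 x 2.
Total unit cubes = 4 * 3 * 2 = 24
24 unit cubes


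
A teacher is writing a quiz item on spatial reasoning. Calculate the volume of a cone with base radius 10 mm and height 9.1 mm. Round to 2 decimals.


Shape: cone
Radius r = 10 mm, Height h = 9.1 mm
Formula: V = (1/3) * pi * r^2 * h
r^2 = 100
pi * r^2 * h = pi * 100 * 9.1 = 910 * pi
V = 910 * pi / 3
V = 952.95
952.95 mm^3


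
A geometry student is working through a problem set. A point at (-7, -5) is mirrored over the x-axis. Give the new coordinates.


Transformation: reflection
Original point: (-7, -5)
Rule for reflection over the x-axis: (x, y) -> (x, -y)
Apply: (-7, -5) -> (-7, 5)
(-7, 5)


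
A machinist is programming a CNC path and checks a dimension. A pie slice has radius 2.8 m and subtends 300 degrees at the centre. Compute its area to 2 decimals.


Shape: circular sector
Radius r = 2.8 m, Angle = 300 degrees
Formula: A = (angle/360) * pi * r^2
r^2 = 7.84
Fraction of circle = 300/360
A = (300/360) * pi * 7.84
A = 6.533333 * pi
A = 20.53
20.53 m^2


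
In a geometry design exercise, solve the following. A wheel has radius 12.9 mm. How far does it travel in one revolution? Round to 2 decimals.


Shape: circle
Radius r = 12.9 mm
Formula: C = 2 * pi * r
C = 2 * pi * 12.9
C = 25.8 * pi
C = 81.05
81.05 mm


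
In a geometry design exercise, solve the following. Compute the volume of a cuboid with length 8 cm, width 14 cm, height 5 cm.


Shape: rectangular prism
l = 8 cm, w = 14 cm, h = 5 cm
Formula: V = l * w * h
V = 8 * 14 * 5
V = 112 * 5
V = 560
560 cm^3


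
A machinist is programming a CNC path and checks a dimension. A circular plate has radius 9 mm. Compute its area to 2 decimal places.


Shape: circle
Radius r = 9 mm
Formula: A = pi * r^2
r^2 = 9^2 = 81
A = pi * 81
A = 254.47
254.47 mm^2


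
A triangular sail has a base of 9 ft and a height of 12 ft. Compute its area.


Shape: triangle
Base b = 9 ft, Height h = 12 ft
Formula: A = (1/2) * b * h
A = 0.5 * 9 * 12
A = 0.5 * 108
A = 54
54 ft^2


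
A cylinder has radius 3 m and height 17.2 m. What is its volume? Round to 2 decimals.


Shape: cylinder
Radius r = 3 m, Height h = 17.2 m
Formula: V = pi * r^2 * h
r^2 = 9
V = pi * 9 * 17.2
V = 154.8 * pi
V = 486.32
486.32 m^3


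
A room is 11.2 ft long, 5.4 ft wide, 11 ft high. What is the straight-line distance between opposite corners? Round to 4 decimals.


Shape: rectangular box (space diagonal)
l = 11.2 ft, w = 5.4 ft, h = 11 ft
Visualize: the diagonal of the base, then a right triangle with that diagonal and the height.
Formula: d = sqrt(l^2 + w^2 + h^2)
l^2 + w^2 + h^2 = 125.44 + 29.16 + 121 = 275.6
d = sqrt(275.6)
d = 16.6012
16.6012 ft


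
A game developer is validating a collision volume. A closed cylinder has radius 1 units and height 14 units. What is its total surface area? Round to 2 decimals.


Shape: closed cylinder
Radius r = 1 units, Height h = 14 units
Formula: SA = 2*pi*r^2 + 2*pi*r*h = 2*pi*r*(r + h)
r + h = 15
2 * r * (r + h) = 2 * 1 * 15 = 30
SA = 30 * pi
SA = 94.25
94.25 units^2


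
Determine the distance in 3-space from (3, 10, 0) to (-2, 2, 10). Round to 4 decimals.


3D distance between two points
P1 = (3, 10, 0), P2 = (-2, 2, 10)
Formula: d = sqrt((x2-x1)^2 + (y2-y1)^2 + (z2-z1)^2)
dx = -2 - 3 = -5
dy = 2 - 10 = -8
dz = 10 - 0 = 10
dx^2 + dy^2 + dz^2 = 25 + 64 + 100 = 189
d = sqrt(189)
d = 13.7477
13.7477 units


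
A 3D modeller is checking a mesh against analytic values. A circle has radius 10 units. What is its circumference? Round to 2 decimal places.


Shape: circle
Radius r = 10 units
Formula: C = 2 * pi * r
C = 2 * pi * 10
C = 20 * pi
C = 62.83
62.83 units


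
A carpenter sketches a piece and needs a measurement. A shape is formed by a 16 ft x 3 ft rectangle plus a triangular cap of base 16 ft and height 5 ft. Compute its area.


Composite shape: rectangle + triangle
Rectangle area = 16 * 3 = 48
Triangle area = 0.5 * 16 * 5 = 40
Total = 48 + 40
Total = 88
88 ft^2


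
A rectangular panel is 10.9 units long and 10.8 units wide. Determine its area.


Shape: rectangle
Length l = 10.9 units, Width w = 10.8 units
Formula: A = l * w
A = 10.9 * 10.8
A = 117.72
117.72 units^2


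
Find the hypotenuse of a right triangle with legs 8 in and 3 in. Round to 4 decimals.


Shape: right triangle
Legs a = 8 in, b = 3 in
Formula: c = sqrt(a^2 + b^2)
a^2 = 64, b^2 = 9
a^2 + b^2 = 73
c = sqrt(73)
c = 8.544
8.544 in


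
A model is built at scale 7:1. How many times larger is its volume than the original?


Linear scale factor k = 7
Rule: under a linear scaling by k, volumes scale by k^3.
k^3 = 7 * 7 * 7
k^3 = 49 * 7
k^3 = 343
Volume scales by a factor of 343.
343 (dimensionless)


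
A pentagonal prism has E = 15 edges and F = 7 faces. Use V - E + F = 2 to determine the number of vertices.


Polyhedron: pentagonal prism
Euler's formula for convex polyhedra: V - E + F = 2
Given: E = 15 edges and F = 7 faces
Solve for V:
V = 2 + E - F = 2 + 15 - 7 = 10
10 vertices


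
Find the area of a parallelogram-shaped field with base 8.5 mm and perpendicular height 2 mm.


Shape: parallelogram
Base b = 8.5 mm, Height h = 2 mm
Formula: A = b * h
A = 8.5 * 2
A = 17
17 mm^2


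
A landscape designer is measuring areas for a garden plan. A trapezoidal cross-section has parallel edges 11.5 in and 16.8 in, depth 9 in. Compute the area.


Shape: trapezoid
Parallel sides a = 11.5 in, b = 16.8 in; Height h = 9 in
Formula: A = (a + b) * h / 2
a + b = 11.5 + 16.8 = 28.3
A = 28.3 * 9 / 2
A = 254.7 / 2
A = 127.35
127.35 in^2


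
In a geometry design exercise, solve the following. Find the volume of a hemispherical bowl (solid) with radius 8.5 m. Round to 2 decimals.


Shape: hemisphere (half of a sphere)
Radius r = 8.5 m
Formula: V = (1/2) * (4/3) * pi * r^3 = (2/3) * pi * r^3
r^3 = 614.125
(2/3) * 614.125 = 409.416667
V = 409.416667 * pi
V = 1286.22
1286.22 m^3


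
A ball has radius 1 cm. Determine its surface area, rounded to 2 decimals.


Shape: sphere
Radius r = 1 cm
Formula: SA = 4 * pi * r^2
r^2 = 1
SA = 4 * pi * 1
SA = 4 * pi
SA = 12.57
12.57 cm^2


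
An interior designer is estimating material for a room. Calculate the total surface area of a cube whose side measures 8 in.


Shape: cube
Side s = 8 in
A cube has 6 square faces.
Formula: SA = 6 * s^2
s^2 = 64
SA = 6 * 64
SA = 384
384 in^2


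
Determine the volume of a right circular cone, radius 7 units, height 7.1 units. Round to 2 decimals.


Shape: cone
Radius r = 7 units, Height h = 7.1 units
Formula: V = (1/3) * pi * r^2 * h
r^2 = 49
pi * r^2 * h = pi * 49 * 7.1 = 347.9 * pi
V = 347.9 * pi / 3
V = 364.32
364.32 units^3


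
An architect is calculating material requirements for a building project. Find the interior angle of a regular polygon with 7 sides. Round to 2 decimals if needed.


Shape: regular heptagon (7 sides)
Formula: interior angle = (n - 2) * 180 / n
(n - 2) = 5
(n - 2) * 180 = 900
angle = 900 / 7
angle = 128.57
128.57 degrees


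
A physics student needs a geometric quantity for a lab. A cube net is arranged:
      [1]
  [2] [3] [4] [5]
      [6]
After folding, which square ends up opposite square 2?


Net: cross layout. Take square 3 as the base (bottom).
Fold the four squares in the horizontal row up around 3: 2 -> left, 4 -> right, 5 wraps to the top.
Fold 1 and 6 up from 3: 1 -> back, 6 -> front.
Opposite pairs are therefore: (1, 6), (2, 4), (3, 5).
Face 2 is opposite face 4.
face 4


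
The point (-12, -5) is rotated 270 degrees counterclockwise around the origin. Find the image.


Transformation: rotation about the origin
Original point: (-12, -5)
Rule for 270 deg counterclockwise: (x, y) -> (y, -x)
Apply: (-12, -5) -> (-5, 12)
(-5, 12)


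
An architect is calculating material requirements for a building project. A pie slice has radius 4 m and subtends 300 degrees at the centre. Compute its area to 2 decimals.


Shape: circular sector
Radius r = 4 m, Angle = 300 degrees
Formula: A = (angle/360) * pi * r^2
r^2 = 16
Fraction of circle = 300/360
A = (300/360) * pi * 16
A = 13.333333 * pi
A = 41.89
41.89 m^2


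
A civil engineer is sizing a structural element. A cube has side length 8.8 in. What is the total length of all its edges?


Shape: cube
Side s = 8.8 in
A cube has 12 edges, all equal.
Formula: total edge length = 12 * s
Total = 12 * 8.8
Total = 105.6
105.6 in


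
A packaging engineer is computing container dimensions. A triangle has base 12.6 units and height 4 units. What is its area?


Shape: triangle
Base b = 12.6 units, Height h = 4 units
Formula: A = (1/2) * b * h
A = 0.5 * 12.6 * 4
A = 0.5 * 50.4
A = 25.2
25.2 units^2


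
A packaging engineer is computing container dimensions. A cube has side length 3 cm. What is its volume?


Shape: cube
Side s = 3 cm
Formula: V = s^3
V = 3 * 3 * 3
V = 9 * 3
V = 27
27 cm^3


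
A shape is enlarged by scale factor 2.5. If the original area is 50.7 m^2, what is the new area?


Linear scale factor k = 2.5
Original area = 50.7 m^2
Rule: under a linear scaling by k, areas scale by k^2.
k^2 = 2.5^2 = 6.25
New area = 50.7 * 6.25
New area = 316.875
316.875 m^2


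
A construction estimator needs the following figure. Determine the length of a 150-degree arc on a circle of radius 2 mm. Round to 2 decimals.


Shape: circular arc
Radius r = 2 mm, Angle = 150 degrees
Formula: L = (angle/360) * 2 * pi * r
2 * pi * r = 4 * pi
L = (150/360) * 4 * pi
L = 1.666667 * pi
L = 5.24
5.24 mm


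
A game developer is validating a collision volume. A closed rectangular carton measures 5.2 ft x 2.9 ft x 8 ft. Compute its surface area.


Shape: rectangular prism
l = 5.2 ft, w = 2.9 ft, h = 8 ft
Formula: SA = 2(lw + lh + wh)
lw = 15.08, lh = 41.6, wh = 23.2
lw + lh + wh = 79.88
SA = 2 * 79.88
SA = 159.76
159.76 ft^2


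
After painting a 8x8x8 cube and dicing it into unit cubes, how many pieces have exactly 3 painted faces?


Large cube: 8 x 8 x 8, cut into unit cubes.
Cubes with 3 painted faces are at the corners. A cube always has 8 corners.
Count = 8
8 unit cubes


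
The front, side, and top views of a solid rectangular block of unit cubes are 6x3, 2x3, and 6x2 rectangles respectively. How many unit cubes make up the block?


Orthographic views of a solid rectangular block:
Front view 6 x 3 -> length = 6, height = 3
Side view 2 x 3 -> width = 2, height = 3 (consistent)
Top view 6 x 2 -> confirms length = 6, width = 2
The block is 6 x 2 x 3.
Total unit cubes = 6 * 2 * 3 = 36
36 unit cubes


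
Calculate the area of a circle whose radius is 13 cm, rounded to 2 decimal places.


Shape: circle
Radius r = 13 cm
Formula: A = pi * r^2
r^2 = 13^2 = 169
A = pi * 169
A = 530.93
530.93 cm^2


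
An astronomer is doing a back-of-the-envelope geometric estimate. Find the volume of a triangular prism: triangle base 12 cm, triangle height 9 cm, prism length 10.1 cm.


Shape: triangular prism
Triangle base = 12 cm, triangle height = 9 cm, prism length L = 10.1 cm
Formula: V = (1/2 * b * h_tri) * L
Cross-section area = 0.5 * 12 * 9 = 54
V = 54 * 10.1
V = 545.4
545.4 cm^3


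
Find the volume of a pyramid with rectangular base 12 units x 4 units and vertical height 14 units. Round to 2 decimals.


Shape: rectangular pyramid
Base: 12 units x 4 units, Height h = 14 units
Formula: V = (1/3) * base_area * h
base_area = 12 * 4 = 48
base_area * h = 48 * 14 = 672
V = 672 / 3
V = 224
224 units^3


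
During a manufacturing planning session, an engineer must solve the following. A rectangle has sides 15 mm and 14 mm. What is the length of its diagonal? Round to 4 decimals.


Shape: rectangle (diagonal via Pythagoras)
Sides: 15 mm and 14 mm
Formula: d = sqrt(l^2 + w^2)
l^2 = 225, w^2 = 196
l^2 + w^2 = 421
d = sqrt(421)
d = 20.5183
20.5183 mm


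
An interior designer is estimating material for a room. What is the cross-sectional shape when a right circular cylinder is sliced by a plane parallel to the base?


Solid: right circular cylinder
Cutting plane: parallel to the base
Visualize the intersection of the plane with the solid's surface.
The boundary of the cut region is a circle.
circle


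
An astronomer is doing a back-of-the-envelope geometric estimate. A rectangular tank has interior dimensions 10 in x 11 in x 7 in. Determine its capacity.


Shape: rectangular prism
l = 10 in, w = 11 in, h = 7 in
Formula: V = l * w * h
V = 10 * 11 * 7
V = 110 * 7
V = 770
770 in^3


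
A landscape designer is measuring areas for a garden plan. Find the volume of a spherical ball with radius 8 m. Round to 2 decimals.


Shape: sphere
Radius r = 8 m
Formula: V = (4/3) * pi * r^3
r^3 = 512
(4/3) * 512 = 682.666667
V = 682.666667 * pi
V = 2144.66
2144.66 m^3


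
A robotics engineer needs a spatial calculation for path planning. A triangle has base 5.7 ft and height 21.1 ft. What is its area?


Shape: triangle
Base b = 5.7 ft, Height h = 21.1 ft
Formula: A = (1/2) * b * h
A = 0.5 * 5.7 * 21.1
A = 0.5 * 120.27
A = 60.135
60.135 ft^2


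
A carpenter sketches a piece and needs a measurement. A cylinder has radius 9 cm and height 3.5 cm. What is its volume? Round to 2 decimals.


Shape: cylinder
Radius r = 9 cm, Height h = 3.5 cm
Formula: V = pi * r^2 * h
r^2 = 81
V = pi * 81 * 3.5
V = 283.5 * pi
V = 890.64
890.64 cm^3


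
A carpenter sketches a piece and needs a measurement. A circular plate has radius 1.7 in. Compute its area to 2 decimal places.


Shape: circle
Radius r = 1.7 in
Formula: A = pi * r^2
r^2 = 1.7^2 = 2.89
A = pi * 2.89
A = 9.08
9.08 in^2


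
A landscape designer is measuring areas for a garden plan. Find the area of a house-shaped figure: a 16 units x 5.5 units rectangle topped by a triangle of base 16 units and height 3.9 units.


Composite shape: rectangle + triangle
Rectangle area = 16 * 5.5 = 88
Triangle area = 0.5 * 16 * 3.9 = 31.2
Total = 88 + 31.2
Total = 119.2
119.2 units^2


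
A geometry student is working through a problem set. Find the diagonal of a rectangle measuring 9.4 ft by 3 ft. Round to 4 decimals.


Shape: rectangle (diagonal via Pythagoras)
Sides: 9.4 ft and 3 ft
Formula: d = sqrt(l^2 + w^2)
l^2 = 88.36, w^2 = 9
l^2 + w^2 = 97.36
d = sqrt(97.36)
d = 9.8671
9.8671 ft


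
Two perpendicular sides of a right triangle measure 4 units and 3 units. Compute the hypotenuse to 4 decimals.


Shape: right triangle
Legs a = 4 units, b = 3 units
Formula: c = sqrt(a^2 + b^2)
a^2 = 16, b^2 = 9
a^2 + b^2 = 25
c = sqrt(25)
c = 5.0
5 units


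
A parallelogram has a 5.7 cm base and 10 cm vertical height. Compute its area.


Shape: parallelogram
Base b = 5.7 cm, Height h = 10 cm
Formula: A = b * h
A = 5.7 * 10
A = 57
57 cm^2


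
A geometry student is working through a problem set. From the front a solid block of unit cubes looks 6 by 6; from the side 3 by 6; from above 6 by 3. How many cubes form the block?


Orthographic views of a solid rectangular block:
Front view 6 x 6 -> length = 6, height = 6
Side view 3 x 6 -> width = 3, height = 6 (consistent)
Top view 6 x 3 -> confirms length = 6, width = 3
The block is 6 x 3 x 6.
Total unit cubes = 6 * 3 * 6 = 108
108 unit cubes


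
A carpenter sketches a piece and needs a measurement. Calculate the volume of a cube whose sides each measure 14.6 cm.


Shape: cube
Side s = 14.6 cm
Formula: V = s^3
V = 14.6 * 14.6 * 14.6
V = 213.16 * 14.6
V = 3112.136
3112.136 cm^3


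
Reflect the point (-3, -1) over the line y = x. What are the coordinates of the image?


Transformation: reflection
Original point: (-3, -1)
Rule for reflection over y = x: (x, y) -> (y, x)
Apply: (-3, -1) -> (-1, -3)
(-1, -3)


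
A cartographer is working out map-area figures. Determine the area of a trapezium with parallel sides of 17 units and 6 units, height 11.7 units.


Shape: trapezoid
Parallel sides a = 17 units, b = 6 units; Height h = 11.7 units
Formula: A = (a + b) * h / 2
a + b = 17 + 6 = 23
A = 23 * 11.7 / 2
A = 269.1 / 2
A = 134.55
134.55 units^2


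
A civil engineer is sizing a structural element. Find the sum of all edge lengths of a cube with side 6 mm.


Shape: cube
Side s = 6 mm
A cube has 12 edges, all equal.
Formula: total edge length = 12 * s
Total = 12 * 6
Total = 72
72 mm


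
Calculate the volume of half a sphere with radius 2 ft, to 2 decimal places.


Shape: hemisphere (half of a sphere)
Radius r = 2 ft
Formula: V = (1/2) * (4/3) * pi * r^3 = (2/3) * pi * r^3
r^3 = 8
(2/3) * 8 = 5.333333
V = 5.333333 * pi
V = 16.76
16.76 ft^3


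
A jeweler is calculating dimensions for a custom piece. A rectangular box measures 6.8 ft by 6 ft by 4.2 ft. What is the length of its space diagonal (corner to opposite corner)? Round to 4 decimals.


Shape: rectangular box (space diagonal)
l = 6.8 ft, w = 6 ft, h = 4.2 ft
Visualize: the diagonal of the base, then a right triangle with that diagonal and the height.
Formula: d = sqrt(l^2 + w^2 + h^2)
l^2 + w^2 + h^2 = 46.24 + 36 + 17.64 = 99.88
d = sqrt(99.88)
d = 9.994
9.994 ft


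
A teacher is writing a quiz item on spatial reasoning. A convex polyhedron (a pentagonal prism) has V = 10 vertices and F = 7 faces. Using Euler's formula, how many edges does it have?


Polyhedron: pentagonal prism
Euler's formula for convex polyhedra: V - E + F = 2
Given: V = 10 vertices and F = 7 faces
Solve for E:
E = V + F - 2 = 10 + 7 - 2 = 15
15 edges


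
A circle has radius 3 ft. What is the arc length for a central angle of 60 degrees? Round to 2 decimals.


Shape: circular arc
Radius r = 3 ft, Angle = 60 degrees
Formula: L = (angle/360) * 2 * pi * r
2 * pi * r = 6 * pi
L = (60/360) * 6 * pi
L = 1 * pi
L = 3.14
3.14 ft


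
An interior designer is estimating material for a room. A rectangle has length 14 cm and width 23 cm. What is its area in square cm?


Shape: rectangle
Length l = 14 cm, Width w = 23 cm
Formula: A = l * w
A = 14 * 23
A = 322
322 cm^2


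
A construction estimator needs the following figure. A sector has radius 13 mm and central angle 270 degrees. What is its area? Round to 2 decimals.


Shape: circular sector
Radius r = 13 mm, Angle = 270 degrees
Formula: A = (angle/360) * pi * r^2
r^2 = 169
Fraction of circle = 270/360
A = (270/360) * pi * 169
A = 126.75 * pi
A = 398.2
398.2 mm^2


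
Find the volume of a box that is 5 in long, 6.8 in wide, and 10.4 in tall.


Shape: rectangular prism
l = 5 in, w = 6.8 in, h = 10.4 in
Formula: V = l * w * h
V = 5 * 6.8 * 10.4
V = 34 * 10.4
V = 353.6
353.6 in^3


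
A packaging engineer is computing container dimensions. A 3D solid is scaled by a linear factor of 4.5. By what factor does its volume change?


Linear scale factor k = 4.5
Rule: under a linear scaling by k, volumes scale by k^3.
k^3 = 4.5 * 4.5 * 4.5
k^3 = 20.25 * 4.5
k^3 = 91.125
Volume scales by a factor of 91.125.
91.125 (dimensionless)


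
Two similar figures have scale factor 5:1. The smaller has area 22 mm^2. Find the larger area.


Linear scale factor k = 5
Original area = 22 mm^2
Rule: under a linear scaling by k, areas scale by k^2.
k^2 = 5^2 = 25
New area = 22 * 25
New area = 550
550 mm^2


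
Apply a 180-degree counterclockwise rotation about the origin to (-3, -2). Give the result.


Transformation: rotation about the origin
Original point: (-3, -2)
Rule for 180 deg: (x, y) -> (-x, -y)
Apply: (-3, -2) -> (3, 2)
(3, 2)


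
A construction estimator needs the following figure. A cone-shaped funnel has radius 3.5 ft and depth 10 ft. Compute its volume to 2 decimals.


Shape: cone
Radius r = 3.5 ft, Height h = 10 ft
Formula: V = (1/3) * pi * r^2 * h
r^2 = 12.25
pi * r^2 * h = pi * 12.25 * 10 = 122.5 * pi
V = 122.5 * pi / 3
V = 128.28
128.28 ft^3


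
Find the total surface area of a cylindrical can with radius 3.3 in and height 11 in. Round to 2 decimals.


Shape: closed cylinder
Radius r = 3.3 in, Height h = 11 in
Formula: SA = 2*pi*r^2 + 2*pi*r*h = 2*pi*r*(r + h)
r + h = 14.3
2 * r * (r + h) = 2 * 3.3 * 14.3 = 94.38
SA = 94.38 * pi
SA = 296.5
296.5 in^2


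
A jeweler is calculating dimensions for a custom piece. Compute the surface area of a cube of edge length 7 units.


Shape: cube
Side s = 7 units
A cube has 6 square faces.
Formula: SA = 6 * s^2
s^2 = 49
SA = 6 * 49
SA = 294
294 units^2


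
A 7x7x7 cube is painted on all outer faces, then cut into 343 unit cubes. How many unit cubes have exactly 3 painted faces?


Large cube: 7 x 7 x 7, cut into unit cubes.
Cubes with 3 painted faces are at the corners. A cube always has 8 corners.
Count = 8
8 unit cubes


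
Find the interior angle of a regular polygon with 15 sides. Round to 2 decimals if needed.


Shape: regular pentadecagon (15 sides)
Formula: interior angle = (n - 2) * 180 / n
(n - 2) = 13
(n - 2) * 180 = 2340
angle = 2340 / 15
angle = 156
156 degrees


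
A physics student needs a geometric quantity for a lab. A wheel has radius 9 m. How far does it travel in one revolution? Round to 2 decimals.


Shape: circle
Radius r = 9 m
Formula: C = 2 * pi * r
C = 2 * pi * 9
C = 18 * pi
C = 56.55
56.55 m


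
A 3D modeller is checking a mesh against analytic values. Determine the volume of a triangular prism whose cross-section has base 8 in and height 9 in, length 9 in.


Shape: triangular prism
Triangle base = 8 in, triangle height = 9 in, prism length L = 9 in
Formula: V = (1/2 * b * h_tri) * L
Cross-section area = 0.5 * 8 * 9 = 36
V = 36 * 9
V = 324
324 in^3


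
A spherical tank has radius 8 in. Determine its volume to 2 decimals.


Shape: sphere
Radius r = 8 in
Formula: V = (4/3) * pi * r^3
r^3 = 512
(4/3) * 512 = 682.666667
V = 682.666667 * pi
V = 2144.66
2144.66 in^3


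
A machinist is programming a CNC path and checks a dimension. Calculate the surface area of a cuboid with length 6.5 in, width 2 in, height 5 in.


Shape: rectangular prism
l = 6.5 in, w = 2 in, h = 5 in
Formula: SA = 2(lw + lh + wh)
lw = 13, lh = 32.5, wh = 10
lw + lh + wh = 55.5
SA = 2 * 55.5
SA = 111
111 in^2


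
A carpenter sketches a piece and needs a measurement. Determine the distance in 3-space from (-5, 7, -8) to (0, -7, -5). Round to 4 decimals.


3D distance between two points
P1 = (-5, 7, -8), P2 = (0, -7, -5)
Formula: d = sqrt((x2-x1)^2 + (y2-y1)^2 + (z2-z1)^2)
dx = 0 - -5 = 5
dy = -7 - 7 = -14
dz = -5 - -8 = 3
dx^2 + dy^2 + dz^2 = 25 + 196 + 9 = 230
d = sqrt(230)
d = 15.1658
15.1658 units


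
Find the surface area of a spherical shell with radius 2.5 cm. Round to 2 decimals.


Shape: sphere
Radius r = 2.5 cm
Formula: SA = 4 * pi * r^2
r^2 = 6.25
SA = 4 * pi * 6.25
SA = 25 * pi
SA = 78.54
78.54 cm^2


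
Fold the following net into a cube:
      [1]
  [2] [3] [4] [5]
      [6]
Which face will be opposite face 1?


Net: cross layout. Take square 3 as the base (bottom).
Fold the four squares in the horizontal row up around 3: 2 -> left, 4 -> right, 5 wraps to the top.
Fold 1 and 6 up from 3: 1 -> back, 6 -> front.
Opposite pairs are therefore: (1, 6), (2, 4), (3, 5).
Face 1 is opposite face 6.
face 6


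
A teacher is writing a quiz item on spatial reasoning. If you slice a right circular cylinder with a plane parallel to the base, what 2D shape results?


Solid: right circular cylinder
Cutting plane: parallel to the base
Visualize the intersection of the plane with the solid's surface.
The boundary of the cut region is a circle.
circle


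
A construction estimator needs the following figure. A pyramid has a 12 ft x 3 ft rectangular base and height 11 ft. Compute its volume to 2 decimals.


Shape: rectangular pyramid
Base: 12 ft x 3 ft, Height h = 11 ft
Formula: V = (1/3) * base_area * h
base_area = 12 * 3 = 36
base_area * h = 36 * 11 = 396
V = 396 / 3
V = 132
132 ft^3


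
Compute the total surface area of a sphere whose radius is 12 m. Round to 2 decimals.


Shape: sphere
Radius r = 12 m
Formula: SA = 4 * pi * r^2
r^2 = 144
SA = 4 * pi * 144
SA = 576 * pi
SA = 1809.56
1809.56 m^2


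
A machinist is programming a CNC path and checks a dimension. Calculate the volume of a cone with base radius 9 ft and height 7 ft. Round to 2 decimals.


Shape: cone
Radius r = 9 ft, Height h = 7 ft
Formula: V = (1/3) * pi * r^2 * h
r^2 = 81
pi * r^2 * h = pi * 81 * 7 = 567 * pi
V = 567 * pi / 3
V = 593.76
593.76 ft^3


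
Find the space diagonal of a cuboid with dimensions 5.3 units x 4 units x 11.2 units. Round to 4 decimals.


Shape: rectangular box (space diagonal)
l = 5.3 units, w = 4 units, h = 11.2 units
Visualize: the diagonal of the base, then a right triangle with that diagonal and the height.
Formula: d = sqrt(l^2 + w^2 + h^2)
l^2 + w^2 + h^2 = 28.09 + 16 + 125.44 = 169.53
d = sqrt(169.53)
d = 13.0204
13.0204 units


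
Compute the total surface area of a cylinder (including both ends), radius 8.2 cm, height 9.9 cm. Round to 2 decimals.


Shape: closed cylinder
Radius r = 8.2 cm, Height h = 9.9 cm
Formula: SA = 2*pi*r^2 + 2*pi*r*h = 2*pi*r*(r + h)
r + h = 18.1
2 * r * (r + h) = 2 * 8.2 * 18.1 = 296.84
SA = 296.84 * pi
SA = 932.55
932.55 cm^2


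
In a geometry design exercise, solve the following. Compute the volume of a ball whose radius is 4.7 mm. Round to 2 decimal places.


Shape: sphere
Radius r = 4.7 mm
Formula: V = (4/3) * pi * r^3
r^3 = 103.823
(4/3) * 103.823 = 138.430667
V = 138.430667 * pi
V = 434.89
434.89 mm^3


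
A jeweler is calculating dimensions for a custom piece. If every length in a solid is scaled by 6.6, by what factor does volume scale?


Linear scale factor k = 6.6
Rule: under a linear scaling by k, volumes scale by k^3.
k^3 = 6.6 * 6.6 * 6.6
k^3 = 43.56 * 6.6
k^3 = 287.496
Volume scales by a factor of 287.496.
287.496 (dimensionless)


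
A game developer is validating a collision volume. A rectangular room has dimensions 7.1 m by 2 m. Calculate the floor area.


Shape: rectangle
Length l = 7.1 m, Width w = 2 m
Formula: A = l * w
A = 7.1 * 2
A = 14.2
14.2 m^2


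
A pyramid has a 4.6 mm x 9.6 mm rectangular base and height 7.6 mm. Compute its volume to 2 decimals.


Shape: rectangular pyramid
Base: 4.6 mm x 9.6 mm, Height h = 7.6 mm
Formula: V = (1/3) * base_area * h
base_area = 4.6 * 9.6 = 44.16
base_area * h = 44.16 * 7.6 = 335.616
V = 335.616 / 3
V = 111.87
111.87 mm^3


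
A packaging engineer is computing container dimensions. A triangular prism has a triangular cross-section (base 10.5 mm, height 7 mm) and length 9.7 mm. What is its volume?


Shape: triangular prism
Triangle base = 10.5 mm, triangle height = 7 mm, prism length L = 9.7 mm
Formula: V = (1/2 * b * h_tri) * L
Cross-section area = 0.5 * 10.5 * 7 = 36.75
V = 36.75 * 9.7
V = 356.475
356.475 mm^3


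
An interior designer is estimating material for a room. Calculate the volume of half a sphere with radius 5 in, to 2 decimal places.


Shape: hemisphere (half of a sphere)
Radius r = 5 in
Formula: V = (1/2) * (4/3) * pi * r^3 = (2/3) * pi * r^3
r^3 = 125
(2/3) * 125 = 83.333333
V = 83.333333 * pi
V = 261.8
261.8 in^3


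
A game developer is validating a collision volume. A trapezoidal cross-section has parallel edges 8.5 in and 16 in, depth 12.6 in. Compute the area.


Shape: trapezoid
Parallel sides a = 8.5 in, b = 16 in; Height h = 12.6 in
Formula: A = (a + b) * h / 2
a + b = 8.5 + 16 = 24.5
A = 24.5 * 12.6 / 2
A = 308.7 / 2
A = 154.35
154.35 in^2


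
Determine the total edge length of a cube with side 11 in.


Shape: cube
Side s = 11 in
A cube has 12 edges, all equal.
Formula: total edge length = 12 * s
Total = 12 * 11
Total = 132
132 in


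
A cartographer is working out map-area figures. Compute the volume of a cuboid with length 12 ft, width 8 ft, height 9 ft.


Shape: rectangular prism
l = 12 ft, w = 8 ft, h = 9 ft
Formula: V = l * w * h
V = 12 * 8 * 9
V = 96 * 9
V = 864
864 ft^3


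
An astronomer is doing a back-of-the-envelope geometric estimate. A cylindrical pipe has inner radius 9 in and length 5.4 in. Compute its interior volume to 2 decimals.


Shape: cylinder
Radius r = 9 in, Height h = 5.4 in
Formula: V = pi * r^2 * h
r^2 = 81
V = pi * 81 * 5.4
V = 437.4 * pi
V = 1374.13
1374.13 in^3


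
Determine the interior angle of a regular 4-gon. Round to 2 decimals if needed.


Shape: regular square (4 sides)
Formula: interior angle = (n - 2) * 180 / n
(n - 2) = 2
(n - 2) * 180 = 360
angle = 360 / 4
angle = 90
90 degrees


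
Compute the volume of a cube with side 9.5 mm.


Shape: cube
Side s = 9.5 mm
Formula: V = s^3
V = 9.5 * 9.5 * 9.5
V = 90.25 * 9.5
V = 857.375
857.375 mm^3


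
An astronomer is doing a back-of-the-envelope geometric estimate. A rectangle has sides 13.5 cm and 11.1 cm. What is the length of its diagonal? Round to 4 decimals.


Shape: rectangle (diagonal via Pythagoras)
Sides: 13.5 cm and 11.1 cm
Formula: d = sqrt(l^2 + w^2)
l^2 = 182.25, w^2 = 123.21
l^2 + w^2 = 305.46
d = sqrt(305.46)
d = 17.4774
17.4774 cm


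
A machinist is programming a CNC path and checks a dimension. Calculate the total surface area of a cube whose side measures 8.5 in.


Shape: cube
Side s = 8.5 in
A cube has 6 square faces.
Formula: SA = 6 * s^2
s^2 = 72.25
SA = 6 * 72.25
SA = 433.5
433.5 in^2


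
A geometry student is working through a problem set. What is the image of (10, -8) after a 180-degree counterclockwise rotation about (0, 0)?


Transformation: rotation about the origin
Original point: (10, -8)
Rule for 180 deg: (x, y) -> (-x, -y)
Apply: (10, -8) -> (-10, 8)
(-10, 8)


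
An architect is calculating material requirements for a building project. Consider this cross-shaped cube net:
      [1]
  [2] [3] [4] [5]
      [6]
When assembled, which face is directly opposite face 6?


Net: cross layout. Take square 3 as the base (bottom).
Fold the four squares in the horizontal row up around 3: 2 -> left, 4 -> right, 5 wraps to the top.
Fold 1 and 6 up from 3: 1 -> back, 6 -> front.
Opposite pairs are therefore: (1, 6), (2, 4), (3, 5).
Face 6 is opposite face 1.
face 1
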